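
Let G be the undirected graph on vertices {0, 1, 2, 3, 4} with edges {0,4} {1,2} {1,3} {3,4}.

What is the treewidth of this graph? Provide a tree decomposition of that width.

Every bag has size at most 2, so the width is 2 − 1 = 1 and tw(G) ≤ 1. G has an edge, so its treewidth is at least 1. Therefore the treewidth is 1.

Treewidth 1.
One optimal decomposition is:
Bags: B1 = {0, 4}  B2 = {3, 4}  B3 = {1, 3}  B4 = {1, 2}
Tree: B1–B2, B2–B3, B3–B4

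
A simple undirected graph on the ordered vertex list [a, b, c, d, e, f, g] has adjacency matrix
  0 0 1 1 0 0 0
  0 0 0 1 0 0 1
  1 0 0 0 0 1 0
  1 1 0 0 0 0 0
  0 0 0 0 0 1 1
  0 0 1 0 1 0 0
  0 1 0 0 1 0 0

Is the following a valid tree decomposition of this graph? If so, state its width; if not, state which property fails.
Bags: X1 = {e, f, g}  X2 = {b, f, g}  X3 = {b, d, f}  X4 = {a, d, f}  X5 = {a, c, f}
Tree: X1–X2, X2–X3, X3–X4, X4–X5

Every vertex of G appears in some bag (union = {a, b, c, d, e, f, g}); every edge is covered by a bag; and for each vertex v the set of bags containing v is connected in the bag tree. The decomposition is therefore valid. The largest bag has 3 vertices, so the width is 2.

Yes; width 2.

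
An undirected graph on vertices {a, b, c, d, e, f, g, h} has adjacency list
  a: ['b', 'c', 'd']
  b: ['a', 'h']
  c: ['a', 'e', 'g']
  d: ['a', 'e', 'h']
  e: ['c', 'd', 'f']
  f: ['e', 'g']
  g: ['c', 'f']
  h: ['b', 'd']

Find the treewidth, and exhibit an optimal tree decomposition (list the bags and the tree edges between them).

Each bag holds 3 vertices, so the decomposition has width 2, which upper-bounds the treewidth. For the lower bound, G contains the cycle h–b–a–d–h, so G is not a forest; only forests have treewidth ≤ 1, hence tw(G) ≥ 2. Combining the bounds, tw(G) = 2.

Treewidth 2.
One optimal decomposition is:
Bags: B1 = {b, d, h}  B2 = {a, b, d}  B3 = {a, d, e}  B4 = {a, c, e}  B5 = {c, e, f}  B6 = {c, f, g}
Tree: B1–B2, B2–B3, B3–B4, B4–B5, B5–B6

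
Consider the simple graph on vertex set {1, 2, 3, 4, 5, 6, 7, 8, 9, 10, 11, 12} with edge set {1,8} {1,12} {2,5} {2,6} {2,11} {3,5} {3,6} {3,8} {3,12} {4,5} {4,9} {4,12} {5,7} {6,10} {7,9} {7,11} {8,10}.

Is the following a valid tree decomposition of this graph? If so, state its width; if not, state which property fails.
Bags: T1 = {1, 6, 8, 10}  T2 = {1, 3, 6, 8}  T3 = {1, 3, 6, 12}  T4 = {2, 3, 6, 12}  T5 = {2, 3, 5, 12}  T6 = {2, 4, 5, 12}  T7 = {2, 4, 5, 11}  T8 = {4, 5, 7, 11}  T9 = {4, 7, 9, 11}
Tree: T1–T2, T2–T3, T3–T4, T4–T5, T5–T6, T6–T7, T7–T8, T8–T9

Yes; width 3.

Vertex coverage: the bags together contain {1, 2, 3, 4, 5, 6, 7, 8, 9, 10, 11, 12}, the full vertex set. Edge coverage: each edge of G has both endpoints in at least one bag. Running intersection: for every vertex, the bags containing it form a connected subtree. All three properties hold, so this is a valid tree decomposition of width max|bag| − 1 = 3, and hence tw(G) ≤ 3.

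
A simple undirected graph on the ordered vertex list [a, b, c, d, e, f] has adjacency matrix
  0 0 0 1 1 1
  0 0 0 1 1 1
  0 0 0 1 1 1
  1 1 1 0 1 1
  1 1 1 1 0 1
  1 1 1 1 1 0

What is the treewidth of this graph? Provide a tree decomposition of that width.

The largest bag has 4 vertices, giving width 3; this decomposition certifies tw(G) ≤ 3. Conversely, {c, d, e, f} is a clique of size 4, and the vertices of any clique must share a bag in every tree decomposition; so some bag has ≥ 4 vertices and tw(G) ≥ 3. The upper and lower bounds meet at 3, so that is the treewidth.

Treewidth 3.
Bags: B1 = {c, d, e, f}  B2 = {b, d, e, f}  B3 = {a, d, e, f}
Tree: B1–B2, B2–B3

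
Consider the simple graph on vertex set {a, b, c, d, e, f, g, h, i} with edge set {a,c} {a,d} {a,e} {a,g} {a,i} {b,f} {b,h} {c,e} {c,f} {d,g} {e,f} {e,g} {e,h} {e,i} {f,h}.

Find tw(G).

2

A width-2 tree decomposition is:
Bags: B1 = {c, e, f}  B2 = {e, f, h}  B3 = {a, c, e}  B4 = {a, e, g}  B5 = {a, d, g}  B6 = {b, f, h}  B7 = {a, e, i}
Tree: B1–B2, B1–B3, B3–B4, B4–B5, B2–B6, B3–B7
Every bag has size at most 3, so the width is 3 − 1 = 2 and tw(G) ≤ 2. For the lower bound, the 3 vertices {a, d, g} are pairwise adjacent, and any tree decomposition puts a clique entirely inside one bag — forcing width ≥ 2. The upper and lower bounds meet at 2, so that is the treewidth.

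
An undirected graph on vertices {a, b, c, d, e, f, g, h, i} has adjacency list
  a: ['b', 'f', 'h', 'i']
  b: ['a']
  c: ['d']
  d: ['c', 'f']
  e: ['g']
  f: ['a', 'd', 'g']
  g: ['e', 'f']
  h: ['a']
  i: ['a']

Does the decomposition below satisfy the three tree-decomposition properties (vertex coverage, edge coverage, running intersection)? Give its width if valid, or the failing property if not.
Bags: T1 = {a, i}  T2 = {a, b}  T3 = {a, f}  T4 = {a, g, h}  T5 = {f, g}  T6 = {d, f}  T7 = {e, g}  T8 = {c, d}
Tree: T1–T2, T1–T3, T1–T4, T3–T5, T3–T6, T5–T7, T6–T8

A tree decomposition must satisfy three properties: every vertex lies in some bag; for every edge, both endpoints lie together in some bag; and for every vertex, the bags containing it form a connected subtree. Here bags containing vertex g are not connected in the tree, so the decomposition is invalid.

No — bags containing vertex g are not connected in the tree.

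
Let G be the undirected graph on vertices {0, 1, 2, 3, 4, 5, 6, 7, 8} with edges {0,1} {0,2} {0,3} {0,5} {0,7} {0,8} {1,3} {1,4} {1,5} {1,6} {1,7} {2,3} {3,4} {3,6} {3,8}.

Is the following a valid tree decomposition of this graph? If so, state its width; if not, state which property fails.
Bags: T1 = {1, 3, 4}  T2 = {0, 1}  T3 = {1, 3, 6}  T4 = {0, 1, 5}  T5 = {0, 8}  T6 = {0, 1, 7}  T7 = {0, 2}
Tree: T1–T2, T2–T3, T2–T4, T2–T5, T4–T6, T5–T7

A tree decomposition must satisfy three properties: every vertex lies in some bag; for every edge, both endpoints lie together in some bag; and for every vertex, the bags containing it form a connected subtree. Here edge (3,0) lies in no bag, so the decomposition is invalid.

No — edge (3,0) lies in no bag.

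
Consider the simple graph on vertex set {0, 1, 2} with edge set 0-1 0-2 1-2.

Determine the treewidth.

A width-2 tree decomposition is:
Bags: B1 = {0, 1, 2}
Tree: (single bag)
With just one bag of size 3, the width is 3 − 1 = 2, so tw(G) ≤ 2. Conversely, {0, 1, 2} is a clique of size 3, and the vertices of any clique must share a bag in every tree decomposition; so some bag has ≥ 3 vertices and tw(G) ≥ 2. Therefore the treewidth is 2.

2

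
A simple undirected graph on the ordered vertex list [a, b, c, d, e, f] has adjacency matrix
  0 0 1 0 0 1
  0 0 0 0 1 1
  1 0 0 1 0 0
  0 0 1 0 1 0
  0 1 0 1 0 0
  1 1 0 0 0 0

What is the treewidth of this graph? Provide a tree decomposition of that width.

The largest bag has 3 vertices, giving width 2; this decomposition certifies tw(G) ≤ 2. For the lower bound, G contains the cycle a–f–b–e–d–c–a, so G is not a forest; only forests have treewidth ≤ 1, hence tw(G) ≥ 2. Combining the bounds, tw(G) = 2.

Treewidth 2.
One optimal decomposition is:
Bags: B1 = {a, b, f}  B2 = {a, b, e}  B3 = {a, d, e}  B4 = {a, c, d}
Tree: B1–B2, B2–B3, B3–B4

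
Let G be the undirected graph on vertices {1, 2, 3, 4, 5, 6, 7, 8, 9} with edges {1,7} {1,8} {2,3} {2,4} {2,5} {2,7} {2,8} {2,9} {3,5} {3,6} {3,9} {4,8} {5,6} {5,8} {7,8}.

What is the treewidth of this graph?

A width-2 tree decomposition is:
Bags: B1 = {2, 3, 5}  B2 = {2, 5, 8}  B3 = {2, 3, 9}  B4 = {2, 4, 8}  B5 = {2, 7, 8}  B6 = {3, 5, 6}  B7 = {1, 7, 8}
Tree: B1–B2, B1–B3, B2–B4, B4–B5, B1–B6, B5–B7
Every bag has size at most 3, so the width is 3 − 1 = 2 and tw(G) ≤ 2. On the other hand G contains the 3-clique {1, 7, 8}. A clique must lie in a single bag of any decomposition, so no decomposition can have width below 2. Hence tw(G) = 2 exactly.

2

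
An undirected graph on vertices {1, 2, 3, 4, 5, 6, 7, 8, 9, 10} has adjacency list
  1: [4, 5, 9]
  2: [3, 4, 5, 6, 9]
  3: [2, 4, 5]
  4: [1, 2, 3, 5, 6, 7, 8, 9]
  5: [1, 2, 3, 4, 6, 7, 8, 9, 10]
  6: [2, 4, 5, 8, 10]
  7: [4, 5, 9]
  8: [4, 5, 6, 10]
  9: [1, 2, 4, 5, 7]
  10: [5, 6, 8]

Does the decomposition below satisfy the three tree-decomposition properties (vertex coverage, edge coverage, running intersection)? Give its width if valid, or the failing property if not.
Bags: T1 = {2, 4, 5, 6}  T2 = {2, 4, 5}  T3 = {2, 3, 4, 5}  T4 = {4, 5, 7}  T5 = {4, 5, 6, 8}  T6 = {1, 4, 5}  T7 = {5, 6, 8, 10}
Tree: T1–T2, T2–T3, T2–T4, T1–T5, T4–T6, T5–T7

No — vertex 9 appears in no bag.

A tree decomposition must satisfy three properties: every vertex lies in some bag; for every edge, both endpoints lie together in some bag; and for every vertex, the bags containing it form a connected subtree. Here vertex 9 appears in no bag, so the decomposition is invalid.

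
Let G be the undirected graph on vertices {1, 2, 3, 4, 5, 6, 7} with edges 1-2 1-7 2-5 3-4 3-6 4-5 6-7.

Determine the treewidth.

2

A width-2 tree decomposition is:
Bags: B1 = {1, 2, 7}  B2 = {2, 5, 7}  B3 = {4, 5, 7}  B4 = {3, 4, 7}  B5 = {3, 6, 7}
Tree: B1–B2, B2–B3, B3–B4, B4–B5
The largest bag has 3 vertices, giving width 2; this decomposition certifies tw(G) ≤ 2. Since 7–1–2–5–4–3–6–7 is a cycle in G, G is not acyclic. Forests are exactly the graphs of treewidth ≤ 1, so tw(G) ≥ 2. Therefore the treewidth is 2.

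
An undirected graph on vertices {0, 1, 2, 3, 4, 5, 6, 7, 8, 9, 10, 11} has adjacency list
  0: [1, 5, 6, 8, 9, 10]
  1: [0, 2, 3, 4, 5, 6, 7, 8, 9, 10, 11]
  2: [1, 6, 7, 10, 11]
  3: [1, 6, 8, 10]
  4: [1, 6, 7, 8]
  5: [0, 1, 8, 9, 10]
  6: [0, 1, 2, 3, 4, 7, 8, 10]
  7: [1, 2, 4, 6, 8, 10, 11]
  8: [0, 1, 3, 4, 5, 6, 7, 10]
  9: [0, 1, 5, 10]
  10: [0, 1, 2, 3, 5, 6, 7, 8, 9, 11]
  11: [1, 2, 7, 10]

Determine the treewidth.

4

A width-4 tree decomposition is:
Bags: B1 = {0, 1, 6, 8, 10}  B2 = {0, 1, 5, 8, 10}  B3 = {1, 6, 7, 8, 10}  B4 = {1, 3, 6, 8, 10}  B5 = {0, 1, 5, 9, 10}  B6 = {1, 2, 6, 7, 10}  B7 = {1, 4, 6, 7, 8}  B8 = {1, 2, 7, 10, 11}
Tree: B1–B2, B1–B3, B3–B4, B2–B5, B3–B6, B3–B7, B6–B8
Every bag has size at most 5, so the width is 5 − 1 = 4 and tw(G) ≤ 4. On the other hand G contains the 5-clique {0, 1, 5, 9, 10}. A clique must lie in a single bag of any decomposition, so no decomposition can have width below 4. Therefore the treewidth is 4.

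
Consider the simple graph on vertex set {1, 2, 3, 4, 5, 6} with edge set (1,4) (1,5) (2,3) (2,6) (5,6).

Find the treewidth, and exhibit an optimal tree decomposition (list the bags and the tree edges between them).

Each bag holds 2 vertices, so the decomposition has width 1, which upper-bounds the treewidth. G has an edge, so its treewidth is at least 1. Combining the bounds, tw(G) = 1.

Treewidth 1.
Bags: B1 = {1, 4}  B2 = {1, 5}  B3 = {5, 6}  B4 = {2, 6}  B5 = {2, 3}
Tree: B1–B2, B2–B3, B3–B4, B4–B5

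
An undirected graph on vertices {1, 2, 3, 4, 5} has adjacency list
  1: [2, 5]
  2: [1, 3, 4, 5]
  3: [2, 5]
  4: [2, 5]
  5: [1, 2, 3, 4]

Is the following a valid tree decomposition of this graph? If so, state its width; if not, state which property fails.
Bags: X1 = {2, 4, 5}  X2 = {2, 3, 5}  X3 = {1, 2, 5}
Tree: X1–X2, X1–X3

Checking the three conditions: (i) the bags cover all of {1, 2, 3, 4, 5}; (ii) for each edge, some bag contains both endpoints; (iii) the bags containing any fixed vertex form a subtree. All hold, so the decomposition is valid with width 3 − 1 = 2.

Yes; width 2.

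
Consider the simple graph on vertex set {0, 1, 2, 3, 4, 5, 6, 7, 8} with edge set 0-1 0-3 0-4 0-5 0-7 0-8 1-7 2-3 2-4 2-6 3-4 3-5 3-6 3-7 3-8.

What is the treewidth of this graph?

2

A width-2 tree decomposition is:
Bags: B1 = {0, 3, 8}  B2 = {0, 3, 4}  B3 = {2, 3, 4}  B4 = {2, 3, 6}  B5 = {0, 3, 7}  B6 = {0, 3, 5}  B7 = {0, 1, 7}
Tree: B1–B2, B2–B3, B3–B4, B2–B5, B1–B6, B5–B7
Every bag has size at most 3, so the width is 3 − 1 = 2 and tw(G) ≤ 2. For the lower bound, the 3 vertices {0, 1, 7} are pairwise adjacent, and any tree decomposition puts a clique entirely inside one bag — forcing width ≥ 2. The upper and lower bounds meet at 2, so that is the treewidth.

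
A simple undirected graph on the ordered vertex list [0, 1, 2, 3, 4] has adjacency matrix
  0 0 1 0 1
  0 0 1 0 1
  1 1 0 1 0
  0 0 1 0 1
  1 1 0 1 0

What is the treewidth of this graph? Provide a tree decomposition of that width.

The largest bag has 3 vertices, giving width 2; this decomposition certifies tw(G) ≤ 2. The edges 4–3–2–1–4 form a cycle, so G is not a tree and its treewidth is at least 2. Therefore the treewidth is 2.

Treewidth 2.
One such decomposition:
Bags: B1 = {2, 3, 4}  B2 = {1, 2, 4}  B3 = {0, 2, 4}
Tree: B1–B2, B2–B3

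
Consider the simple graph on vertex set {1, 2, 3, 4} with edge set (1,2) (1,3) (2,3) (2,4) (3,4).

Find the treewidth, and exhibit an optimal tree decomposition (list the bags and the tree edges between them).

Treewidth 2.
Bags: B1 = {2, 3, 4}  B2 = {1, 2, 3}
Tree: B1–B2

Each bag holds 3 vertices, so the decomposition has width 2, which upper-bounds the treewidth. For the lower bound, the 3 vertices {1, 2, 3} are pairwise adjacent, and any tree decomposition puts a clique entirely inside one bag — forcing width ≥ 2. Therefore the treewidth is 2.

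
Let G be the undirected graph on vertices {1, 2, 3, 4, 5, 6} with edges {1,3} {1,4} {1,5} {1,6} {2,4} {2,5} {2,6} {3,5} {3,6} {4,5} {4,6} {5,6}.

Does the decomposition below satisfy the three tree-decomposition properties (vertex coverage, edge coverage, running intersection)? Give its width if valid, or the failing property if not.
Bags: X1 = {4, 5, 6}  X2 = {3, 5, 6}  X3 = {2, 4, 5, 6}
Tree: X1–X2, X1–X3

No — vertex 1 appears in no bag.

A tree decomposition must satisfy three properties: every vertex lies in some bag; for every edge, both endpoints lie together in some bag; and for every vertex, the bags containing it form a connected subtree. Here vertex 1 appears in no bag, so the decomposition is invalid.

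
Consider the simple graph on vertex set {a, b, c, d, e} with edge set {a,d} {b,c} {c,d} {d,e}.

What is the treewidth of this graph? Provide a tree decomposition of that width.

Treewidth 1.
Bags: B1 = {c, d}  B2 = {b, c}  B3 = {d, e}  B4 = {a, d}
Tree: B1–B2, B1–B3, B1–B4

The largest bag has 2 vertices, giving width 1; this decomposition certifies tw(G) ≤ 1. G has an edge, so its treewidth is at least 1. The upper and lower bounds meet at 1, so that is the treewidth.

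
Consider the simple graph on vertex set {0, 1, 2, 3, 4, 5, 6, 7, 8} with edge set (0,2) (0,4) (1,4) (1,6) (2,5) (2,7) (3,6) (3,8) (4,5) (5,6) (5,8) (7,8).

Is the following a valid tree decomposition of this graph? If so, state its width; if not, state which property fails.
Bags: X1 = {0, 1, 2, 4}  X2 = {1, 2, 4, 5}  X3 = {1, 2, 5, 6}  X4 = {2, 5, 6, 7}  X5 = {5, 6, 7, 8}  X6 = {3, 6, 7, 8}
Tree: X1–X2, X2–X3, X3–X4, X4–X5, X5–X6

Yes; width 3.

Every vertex of G appears in some bag (union = {0, 1, 2, 3, 4, 5, 6, 7, 8}); every edge is covered by a bag; and for each vertex v the set of bags containing v is connected in the bag tree. The decomposition is therefore valid. The largest bag has 4 vertices, so the width is 3.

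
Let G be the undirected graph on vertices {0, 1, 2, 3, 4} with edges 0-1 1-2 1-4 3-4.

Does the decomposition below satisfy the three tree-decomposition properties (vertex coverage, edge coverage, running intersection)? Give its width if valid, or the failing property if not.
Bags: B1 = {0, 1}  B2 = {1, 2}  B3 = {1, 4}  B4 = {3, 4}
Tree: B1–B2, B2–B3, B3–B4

Checking the three conditions: (i) the bags cover all of {0, 1, 2, 3, 4}; (ii) for each edge, some bag contains both endpoints; (iii) the bags containing any fixed vertex form a subtree. All hold, so the decomposition is valid with width 2 − 1 = 1.

Yes; width 1.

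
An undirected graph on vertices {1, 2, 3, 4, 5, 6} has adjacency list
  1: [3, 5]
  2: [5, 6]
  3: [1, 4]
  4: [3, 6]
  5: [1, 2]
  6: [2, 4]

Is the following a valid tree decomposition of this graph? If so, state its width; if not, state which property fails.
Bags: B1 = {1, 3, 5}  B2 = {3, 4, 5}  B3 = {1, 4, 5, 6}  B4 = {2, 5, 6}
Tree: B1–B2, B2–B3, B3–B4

No — bags containing vertex 1 are not connected in the tree.

A tree decomposition must satisfy three properties: every vertex lies in some bag; for every edge, both endpoints lie together in some bag; and for every vertex, the bags containing it form a connected subtree. Here bags containing vertex 1 are not connected in the tree, so the decomposition is invalid.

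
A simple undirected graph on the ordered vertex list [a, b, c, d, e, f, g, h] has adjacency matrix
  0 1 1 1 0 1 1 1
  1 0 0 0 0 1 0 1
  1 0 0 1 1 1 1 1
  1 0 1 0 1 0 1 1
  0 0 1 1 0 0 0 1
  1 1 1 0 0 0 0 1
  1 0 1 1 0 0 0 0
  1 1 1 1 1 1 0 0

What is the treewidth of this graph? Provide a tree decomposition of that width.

Each bag holds 4 vertices, so the decomposition has width 3, which upper-bounds the treewidth. On the other hand G contains the 4-clique {a, c, d, g}. A clique must lie in a single bag of any decomposition, so no decomposition can have width below 3. Therefore the treewidth is 3.

Treewidth 3.
One such decomposition:
Bags: B1 = {a, c, d, h}  B2 = {a, c, d, g}  B3 = {c, d, e, h}  B4 = {a, c, f, h}  B5 = {a, b, f, h}
Tree: B1–B2, B1–B3, B1–B4, B4–B5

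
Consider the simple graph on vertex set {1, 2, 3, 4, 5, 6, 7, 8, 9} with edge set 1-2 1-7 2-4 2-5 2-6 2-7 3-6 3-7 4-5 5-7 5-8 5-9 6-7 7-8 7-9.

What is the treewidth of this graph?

A width-2 tree decomposition is:
Bags: B1 = {2, 5, 7}  B2 = {2, 4, 5}  B3 = {5, 7, 8}  B4 = {5, 7, 9}  B5 = {1, 2, 7}  B6 = {2, 6, 7}  B7 = {3, 6, 7}
Tree: B1–B2, B1–B3, B3–B4, B1–B5, B5–B6, B6–B7
Each bag holds 3 vertices, so the decomposition has width 2, which upper-bounds the treewidth. Conversely, {2, 4, 5} is a clique of size 3, and the vertices of any clique must share a bag in every tree decomposition; so some bag has ≥ 3 vertices and tw(G) ≥ 2. Combining the bounds, tw(G) = 2.

2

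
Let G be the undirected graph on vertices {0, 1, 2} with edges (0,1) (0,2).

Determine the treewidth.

A width-1 tree decomposition is:
Bags: B1 = {0, 2}  B2 = {0, 1}
Tree: B1–B2
Each bag holds 2 vertices, so the decomposition has width 1, which upper-bounds the treewidth. G has an edge, so its treewidth is at least 1. Combining the bounds, tw(G) = 1.

1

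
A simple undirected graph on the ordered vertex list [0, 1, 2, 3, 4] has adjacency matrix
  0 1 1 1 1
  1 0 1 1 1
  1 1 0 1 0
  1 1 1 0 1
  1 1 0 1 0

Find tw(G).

A width-3 tree decomposition is:
Bags: B1 = {0, 1, 3, 4}  B2 = {0, 1, 2, 3}
Tree: B1–B2
The largest bag has 4 vertices, giving width 3; this decomposition certifies tw(G) ≤ 3. For the lower bound, the 4 vertices {0, 1, 2, 3} are pairwise adjacent, and any tree decomposition puts a clique entirely inside one bag — forcing width ≥ 3. Combining the bounds, tw(G) = 3.

3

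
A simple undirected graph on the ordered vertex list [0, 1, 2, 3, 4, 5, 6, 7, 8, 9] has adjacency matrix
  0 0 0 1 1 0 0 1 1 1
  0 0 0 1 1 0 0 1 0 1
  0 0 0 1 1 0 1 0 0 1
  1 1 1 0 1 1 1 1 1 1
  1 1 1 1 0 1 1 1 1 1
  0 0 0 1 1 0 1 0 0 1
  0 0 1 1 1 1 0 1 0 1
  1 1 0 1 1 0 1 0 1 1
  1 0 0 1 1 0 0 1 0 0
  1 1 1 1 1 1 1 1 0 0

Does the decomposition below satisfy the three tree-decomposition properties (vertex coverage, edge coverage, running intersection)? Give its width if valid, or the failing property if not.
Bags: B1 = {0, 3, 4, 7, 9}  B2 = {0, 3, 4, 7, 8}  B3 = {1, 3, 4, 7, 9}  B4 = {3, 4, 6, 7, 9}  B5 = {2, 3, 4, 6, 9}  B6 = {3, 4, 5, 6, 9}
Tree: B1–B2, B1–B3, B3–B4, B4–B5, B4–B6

Yes; width 4.

Every vertex of G appears in some bag (union = {0, 1, 2, 3, 4, 5, 6, 7, 8, 9}); every edge is covered by a bag; and for each vertex v the set of bags containing v is connected in the bag tree. The decomposition is therefore valid. The largest bag has 5 vertices, so the width is 4.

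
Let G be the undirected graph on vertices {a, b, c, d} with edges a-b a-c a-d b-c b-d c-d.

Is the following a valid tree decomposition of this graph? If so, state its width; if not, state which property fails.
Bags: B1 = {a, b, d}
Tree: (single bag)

No — vertex c appears in no bag.

A tree decomposition must satisfy three properties: every vertex lies in some bag; for every edge, both endpoints lie together in some bag; and for every vertex, the bags containing it form a connected subtree. Here vertex c appears in no bag, so the decomposition is invalid.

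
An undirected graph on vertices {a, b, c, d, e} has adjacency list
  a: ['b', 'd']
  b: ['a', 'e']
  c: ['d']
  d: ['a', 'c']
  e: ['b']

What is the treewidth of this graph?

1

A width-1 tree decomposition is:
Bags: B1 = {a, d}  B2 = {c, d}  B3 = {a, b}  B4 = {b, e}
Tree: B1–B2, B1–B3, B3–B4
The largest bag has 2 vertices, giving width 1; this decomposition certifies tw(G) ≤ 1. G has an edge, so its treewidth is at least 1. The upper and lower bounds meet at 1, so that is the treewidth.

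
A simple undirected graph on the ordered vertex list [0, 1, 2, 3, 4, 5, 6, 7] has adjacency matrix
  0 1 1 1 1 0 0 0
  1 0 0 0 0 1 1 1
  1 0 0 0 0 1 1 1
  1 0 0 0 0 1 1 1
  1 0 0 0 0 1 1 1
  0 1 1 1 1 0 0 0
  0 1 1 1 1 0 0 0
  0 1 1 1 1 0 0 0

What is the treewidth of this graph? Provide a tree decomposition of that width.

Treewidth 4.
One such decomposition:
Bags: B1 = {0, 2, 5, 6, 7}  B2 = {0, 1, 5, 6, 7}  B3 = {0, 3, 5, 6, 7}  B4 = {0, 4, 5, 6, 7}
Tree: B1–B2, B2–B3, B3–B4

The largest bag has 5 vertices, giving width 4; this decomposition certifies tw(G) ≤ 4. For the lower bound: the 5 vertex sets {2,5}, {0,1}, {3,6}, {7}, {4} are disjoint, each induces a connected subgraph, and every pair is joined by at least one edge of G. Contracting each set to a single vertex therefore yields K_{5} as a minor, and since treewidth is minor-monotone, tw(G) ≥ tw(K_{5}) = 4. Hence tw(G) = 4 exactly.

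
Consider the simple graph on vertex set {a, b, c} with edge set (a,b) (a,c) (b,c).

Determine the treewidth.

2

A width-2 tree decomposition is:
Bags: B1 = {a, b, c}
Tree: (single bag)
A single bag containing all 3 vertices is trivially a valid decomposition of width 2. For the lower bound, the 3 vertices {a, b, c} are pairwise adjacent, and any tree decomposition puts a clique entirely inside one bag — forcing width ≥ 2. The upper and lower bounds meet at 2, so that is the treewidth.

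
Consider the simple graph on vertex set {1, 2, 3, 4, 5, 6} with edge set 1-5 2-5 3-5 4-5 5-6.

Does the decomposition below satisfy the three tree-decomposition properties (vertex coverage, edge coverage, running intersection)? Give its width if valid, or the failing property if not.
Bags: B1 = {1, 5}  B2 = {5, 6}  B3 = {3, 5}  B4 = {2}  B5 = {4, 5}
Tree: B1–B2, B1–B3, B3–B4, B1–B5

No — edge (5,2) lies in no bag.

A tree decomposition must satisfy three properties: every vertex lies in some bag; for every edge, both endpoints lie together in some bag; and for every vertex, the bags containing it form a connected subtree. Here edge (5,2) lies in no bag, so the decomposition is invalid.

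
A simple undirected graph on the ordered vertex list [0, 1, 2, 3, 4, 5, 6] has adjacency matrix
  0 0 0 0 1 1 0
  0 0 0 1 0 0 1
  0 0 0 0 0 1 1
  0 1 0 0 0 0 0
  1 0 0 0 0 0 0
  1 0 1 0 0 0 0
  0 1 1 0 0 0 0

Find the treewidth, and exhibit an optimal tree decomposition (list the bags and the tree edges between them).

Treewidth 1.
One optimal decomposition is:
Bags: B1 = {1, 3}  B2 = {1, 6}  B3 = {2, 6}  B4 = {2, 5}  B5 = {0, 5}  B6 = {0, 4}
Tree: B1–B2, B2–B3, B3–B4, B4–B5, B5–B6

Every bag has size at most 2, so the width is 2 − 1 = 1 and tw(G) ≤ 1. Any graph with an edge has treewidth ≥ 1, and G has the edge 3–1. Hence tw(G) = 1 exactly.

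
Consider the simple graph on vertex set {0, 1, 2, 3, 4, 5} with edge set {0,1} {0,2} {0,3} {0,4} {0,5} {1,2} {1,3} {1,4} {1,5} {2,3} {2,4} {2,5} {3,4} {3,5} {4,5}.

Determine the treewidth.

5

A width-5 tree decomposition is:
Bags: B1 = {0, 1, 2, 3, 4, 5}
Tree: (single bag)
A single bag containing all 6 vertices is trivially a valid decomposition of width 5. On the other hand G contains the 6-clique {0, 1, 2, 3, 4, 5}. A clique must lie in a single bag of any decomposition, so no decomposition can have width below 5. Hence tw(G) = 5 exactly.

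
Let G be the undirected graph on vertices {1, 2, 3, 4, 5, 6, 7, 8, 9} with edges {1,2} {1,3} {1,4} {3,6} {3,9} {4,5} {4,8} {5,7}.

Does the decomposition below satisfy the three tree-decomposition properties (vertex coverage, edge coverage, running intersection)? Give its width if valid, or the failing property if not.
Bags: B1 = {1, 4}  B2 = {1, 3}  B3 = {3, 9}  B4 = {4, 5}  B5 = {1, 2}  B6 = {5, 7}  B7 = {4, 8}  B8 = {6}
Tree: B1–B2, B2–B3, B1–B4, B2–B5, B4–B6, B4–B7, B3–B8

No — edge (3,6) lies in no bag.

A tree decomposition must satisfy three properties: every vertex lies in some bag; for every edge, both endpoints lie together in some bag; and for every vertex, the bags containing it form a connected subtree. Here edge (3,6) lies in no bag, so the decomposition is invalid.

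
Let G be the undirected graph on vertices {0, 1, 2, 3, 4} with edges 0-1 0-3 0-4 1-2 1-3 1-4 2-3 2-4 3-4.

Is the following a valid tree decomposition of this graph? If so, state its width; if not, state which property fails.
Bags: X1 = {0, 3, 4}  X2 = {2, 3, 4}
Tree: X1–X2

A tree decomposition must satisfy three properties: every vertex lies in some bag; for every edge, both endpoints lie together in some bag; and for every vertex, the bags containing it form a connected subtree. Here vertex 1 appears in no bag, so the decomposition is invalid.

No — vertex 1 appears in no bag.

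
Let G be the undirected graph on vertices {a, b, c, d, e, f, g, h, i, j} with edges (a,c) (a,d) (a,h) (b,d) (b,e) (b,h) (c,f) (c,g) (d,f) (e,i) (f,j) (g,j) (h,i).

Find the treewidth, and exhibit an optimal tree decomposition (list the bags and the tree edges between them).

Every bag has size at most 3, so the width is 3 − 1 = 2 and tw(G) ≤ 2. The edges j–g–c–f–j form a cycle, so G is not a tree and its treewidth is at least 2. Therefore the treewidth is 2.

Treewidth 2.
One optimal decomposition is:
Bags: B1 = {f, g, j}  B2 = {c, f, g}  B3 = {c, d, f}  B4 = {a, c, d}  B5 = {a, b, d}  B6 = {a, b, h}  B7 = {b, e, h}  B8 = {e, h, i}
Tree: B1–B2, B2–B3, B3–B4, B4–B5, B5–B6, B6–B7, B7–B8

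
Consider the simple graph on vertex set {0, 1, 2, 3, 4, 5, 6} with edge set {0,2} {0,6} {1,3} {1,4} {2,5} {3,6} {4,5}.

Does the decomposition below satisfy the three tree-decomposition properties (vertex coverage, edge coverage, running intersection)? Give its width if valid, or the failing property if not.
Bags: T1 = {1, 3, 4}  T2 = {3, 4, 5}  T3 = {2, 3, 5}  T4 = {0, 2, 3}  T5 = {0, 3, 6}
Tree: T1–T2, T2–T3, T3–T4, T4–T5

Checking the three conditions: (i) the bags cover all of {0, 1, 2, 3, 4, 5, 6}; (ii) for each edge, some bag contains both endpoints; (iii) the bags containing any fixed vertex form a subtree. All hold, so the decomposition is valid with width 3 − 1 = 2.

Yes; width 2.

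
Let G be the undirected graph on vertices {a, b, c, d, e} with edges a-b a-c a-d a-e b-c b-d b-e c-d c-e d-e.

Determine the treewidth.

4

A width-4 tree decomposition is:
Bags: B1 = {a, b, c, d, e}
Tree: (single bag)
A single bag containing all 5 vertices is trivially a valid decomposition of width 4. On the other hand G contains the 5-clique {a, b, c, d, e}. A clique must lie in a single bag of any decomposition, so no decomposition can have width below 4. Therefore the treewidth is 4.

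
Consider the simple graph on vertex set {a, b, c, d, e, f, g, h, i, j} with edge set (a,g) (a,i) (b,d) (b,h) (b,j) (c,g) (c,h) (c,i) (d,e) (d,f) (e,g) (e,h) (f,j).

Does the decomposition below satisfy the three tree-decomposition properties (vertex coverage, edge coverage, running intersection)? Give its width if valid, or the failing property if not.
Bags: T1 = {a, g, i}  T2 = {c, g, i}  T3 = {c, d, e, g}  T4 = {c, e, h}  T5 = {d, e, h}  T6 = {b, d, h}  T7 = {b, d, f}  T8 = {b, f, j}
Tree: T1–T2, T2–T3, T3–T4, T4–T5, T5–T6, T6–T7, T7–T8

No — bags containing vertex d are not connected in the tree.

A tree decomposition must satisfy three properties: every vertex lies in some bag; for every edge, both endpoints lie together in some bag; and for every vertex, the bags containing it form a connected subtree. Here bags containing vertex d are not connected in the tree, so the decomposition is invalid.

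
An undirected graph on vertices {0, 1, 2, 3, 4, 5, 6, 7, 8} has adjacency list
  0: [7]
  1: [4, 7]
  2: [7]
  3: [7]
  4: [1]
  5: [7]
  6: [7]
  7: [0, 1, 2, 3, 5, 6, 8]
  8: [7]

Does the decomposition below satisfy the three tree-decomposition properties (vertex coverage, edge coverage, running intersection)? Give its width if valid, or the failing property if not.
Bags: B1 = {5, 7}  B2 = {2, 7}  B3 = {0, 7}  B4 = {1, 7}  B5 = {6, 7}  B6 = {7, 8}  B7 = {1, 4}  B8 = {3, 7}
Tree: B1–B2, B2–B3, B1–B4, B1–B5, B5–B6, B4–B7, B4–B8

Checking the three conditions: (i) the bags cover all of {0, 1, 2, 3, 4, 5, 6, 7, 8}; (ii) for each edge, some bag contains both endpoints; (iii) the bags containing any fixed vertex form a subtree. All hold, so the decomposition is valid with width 2 − 1 = 1.

Yes; width 1.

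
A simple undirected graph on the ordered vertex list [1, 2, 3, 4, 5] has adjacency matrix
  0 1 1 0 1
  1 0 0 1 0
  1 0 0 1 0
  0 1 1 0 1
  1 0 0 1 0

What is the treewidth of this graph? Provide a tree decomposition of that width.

Every bag has size at most 3, so the width is 3 − 1 = 2 and tw(G) ≤ 2. The edges 5–1–3–4–5 form a cycle, so G is not a tree and its treewidth is at least 2. The upper and lower bounds meet at 2, so that is the treewidth.

Treewidth 2.
One optimal decomposition is:
Bags: B1 = {1, 4, 5}  B2 = {1, 3, 4}  B3 = {1, 2, 4}
Tree: B1–B2, B2–B3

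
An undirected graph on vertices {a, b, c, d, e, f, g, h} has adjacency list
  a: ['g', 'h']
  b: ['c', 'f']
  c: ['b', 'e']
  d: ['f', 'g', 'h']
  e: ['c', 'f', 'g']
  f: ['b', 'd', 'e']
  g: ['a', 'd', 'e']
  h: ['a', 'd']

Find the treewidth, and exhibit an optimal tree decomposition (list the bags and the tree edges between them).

Each bag holds 3 vertices, so the decomposition has width 2, which upper-bounds the treewidth. The edges b–c–e–f–b form a cycle, so G is not a tree and its treewidth is at least 2. The upper and lower bounds meet at 2, so that is the treewidth.

Treewidth 2.
Bags: B1 = {b, c, f}  B2 = {c, e, f}  B3 = {d, e, f}  B4 = {d, e, g}  B5 = {d, g, h}  B6 = {a, g, h}
Tree: B1–B2, B2–B3, B3–B4, B4–B5, B5–B6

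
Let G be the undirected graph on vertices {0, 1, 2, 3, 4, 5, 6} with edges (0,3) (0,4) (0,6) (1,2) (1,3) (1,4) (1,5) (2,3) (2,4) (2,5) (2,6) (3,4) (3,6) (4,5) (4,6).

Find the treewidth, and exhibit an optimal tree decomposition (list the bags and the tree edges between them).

Treewidth 3.
Bags: B1 = {1, 2, 3, 4}  B2 = {1, 2, 4, 5}  B3 = {2, 3, 4, 6}  B4 = {0, 3, 4, 6}
Tree: B1–B2, B1–B3, B3–B4

Each bag holds 4 vertices, so the decomposition has width 3, which upper-bounds the treewidth. For the lower bound, the 4 vertices {0, 3, 4, 6} are pairwise adjacent, and any tree decomposition puts a clique entirely inside one bag — forcing width ≥ 3. Therefore the treewidth is 3.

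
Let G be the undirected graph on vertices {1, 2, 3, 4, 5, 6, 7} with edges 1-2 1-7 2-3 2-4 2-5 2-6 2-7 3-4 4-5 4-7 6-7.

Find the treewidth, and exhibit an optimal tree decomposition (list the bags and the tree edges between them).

Every bag has size at most 3, so the width is 3 − 1 = 2 and tw(G) ≤ 2. On the other hand G contains the 3-clique {1, 2, 7}. A clique must lie in a single bag of any decomposition, so no decomposition can have width below 2. Combining the bounds, tw(G) = 2.

Treewidth 2.
One such decomposition:
Bags: B1 = {2, 4, 7}  B2 = {2, 3, 4}  B3 = {2, 6, 7}  B4 = {2, 4, 5}  B5 = {1, 2, 7}
Tree: B1–B2, B1–B3, B2–B4, B3–B5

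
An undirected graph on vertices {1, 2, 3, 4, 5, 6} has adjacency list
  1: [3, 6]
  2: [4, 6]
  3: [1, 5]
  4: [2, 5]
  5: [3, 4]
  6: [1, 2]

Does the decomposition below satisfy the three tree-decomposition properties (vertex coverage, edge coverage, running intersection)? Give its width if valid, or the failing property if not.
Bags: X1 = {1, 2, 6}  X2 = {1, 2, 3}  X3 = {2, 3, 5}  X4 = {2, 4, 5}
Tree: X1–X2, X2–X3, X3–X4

Every vertex of G appears in some bag (union = {1, 2, 3, 4, 5, 6}); every edge is covered by a bag; and for each vertex v the set of bags containing v is connected in the bag tree. The decomposition is therefore valid. The largest bag has 3 vertices, so the width is 2.

Yes; width 2.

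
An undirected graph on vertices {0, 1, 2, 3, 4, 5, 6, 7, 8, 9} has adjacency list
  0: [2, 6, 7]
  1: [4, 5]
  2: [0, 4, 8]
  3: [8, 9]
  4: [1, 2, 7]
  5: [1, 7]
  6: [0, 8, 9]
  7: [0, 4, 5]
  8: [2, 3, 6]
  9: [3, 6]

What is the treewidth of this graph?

2

A width-2 tree decomposition is:
Bags: B1 = {1, 5, 7}  B2 = {1, 4, 7}  B3 = {0, 4, 7}  B4 = {0, 2, 4}  B5 = {0, 2, 6}  B6 = {2, 6, 8}  B7 = {6, 8, 9}  B8 = {3, 8, 9}
Tree: B1–B2, B2–B3, B3–B4, B4–B5, B5–B6, B6–B7, B7–B8
Each bag holds 3 vertices, so the decomposition has width 2, which upper-bounds the treewidth. Since 5–1–4–7–5 is a cycle in G, G is not acyclic. Forests are exactly the graphs of treewidth ≤ 1, so tw(G) ≥ 2. Combining the bounds, tw(G) = 2.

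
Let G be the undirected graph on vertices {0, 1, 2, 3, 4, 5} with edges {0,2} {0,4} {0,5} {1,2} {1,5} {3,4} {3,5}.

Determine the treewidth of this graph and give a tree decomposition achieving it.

Treewidth 2.
Bags: B1 = {0, 3, 4}  B2 = {0, 3, 5}  B3 = {0, 2, 5}  B4 = {1, 2, 5}
Tree: B1–B2, B2–B3, B3–B4

Each bag holds 3 vertices, so the decomposition has width 2, which upper-bounds the treewidth. The edges 4–3–5–0–4 form a cycle, so G is not a tree and its treewidth is at least 2. Combining the bounds, tw(G) = 2.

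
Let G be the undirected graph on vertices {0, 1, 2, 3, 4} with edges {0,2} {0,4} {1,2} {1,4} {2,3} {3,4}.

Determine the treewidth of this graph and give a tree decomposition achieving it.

Treewidth 2.
One such decomposition:
Bags: B1 = {0, 2, 4}  B2 = {2, 3, 4}  B3 = {1, 2, 4}
Tree: B1–B2, B2–B3

Every bag has size at most 3, so the width is 3 − 1 = 2 and tw(G) ≤ 2. The edges 2–0–4–3–2 form a cycle, so G is not a tree and its treewidth is at least 2. Combining the bounds, tw(G) = 2.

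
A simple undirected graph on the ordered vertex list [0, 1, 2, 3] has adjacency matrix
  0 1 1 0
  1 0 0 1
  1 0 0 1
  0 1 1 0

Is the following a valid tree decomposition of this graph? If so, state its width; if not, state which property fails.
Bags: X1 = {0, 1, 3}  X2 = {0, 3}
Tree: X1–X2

No — vertex 2 appears in no bag.

A tree decomposition must satisfy three properties: every vertex lies in some bag; for every edge, both endpoints lie together in some bag; and for every vertex, the bags containing it form a connected subtree. Here vertex 2 appears in no bag, so the decomposition is invalid.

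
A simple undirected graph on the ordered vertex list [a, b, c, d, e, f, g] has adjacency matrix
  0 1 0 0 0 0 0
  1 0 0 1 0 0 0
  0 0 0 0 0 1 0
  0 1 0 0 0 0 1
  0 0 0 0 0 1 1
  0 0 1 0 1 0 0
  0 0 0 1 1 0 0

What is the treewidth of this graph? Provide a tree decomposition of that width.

Treewidth 1.
One such decomposition:
Bags: B1 = {c, f}  B2 = {e, f}  B3 = {e, g}  B4 = {d, g}  B5 = {b, d}  B6 = {a, b}
Tree: B1–B2, B2–B3, B3–B4, B4–B5, B5–B6

The largest bag has 2 vertices, giving width 1; this decomposition certifies tw(G) ≤ 1. G has an edge, so its treewidth is at least 1. Hence tw(G) = 1 exactly.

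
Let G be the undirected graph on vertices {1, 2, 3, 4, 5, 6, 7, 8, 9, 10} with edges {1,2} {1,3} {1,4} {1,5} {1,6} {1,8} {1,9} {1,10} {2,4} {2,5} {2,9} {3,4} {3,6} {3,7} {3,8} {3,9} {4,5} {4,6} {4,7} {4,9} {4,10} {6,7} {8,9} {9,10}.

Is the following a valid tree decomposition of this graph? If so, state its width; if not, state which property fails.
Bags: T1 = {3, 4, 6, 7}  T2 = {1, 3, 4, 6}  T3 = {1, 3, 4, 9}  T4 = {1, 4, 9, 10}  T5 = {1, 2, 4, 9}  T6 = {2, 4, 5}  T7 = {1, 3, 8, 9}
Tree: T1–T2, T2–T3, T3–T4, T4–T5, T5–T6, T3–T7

No — edge (1,5) lies in no bag.

A tree decomposition must satisfy three properties: every vertex lies in some bag; for every edge, both endpoints lie together in some bag; and for every vertex, the bags containing it form a connected subtree. Here edge (1,5) lies in no bag, so the decomposition is invalid.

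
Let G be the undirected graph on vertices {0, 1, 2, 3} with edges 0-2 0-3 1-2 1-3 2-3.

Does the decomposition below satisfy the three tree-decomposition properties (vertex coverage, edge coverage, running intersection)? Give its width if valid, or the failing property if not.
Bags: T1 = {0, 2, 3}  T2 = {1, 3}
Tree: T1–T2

A tree decomposition must satisfy three properties: every vertex lies in some bag; for every edge, both endpoints lie together in some bag; and for every vertex, the bags containing it form a connected subtree. Here edge (2,1) lies in no bag, so the decomposition is invalid.

No — edge (2,1) lies in no bag.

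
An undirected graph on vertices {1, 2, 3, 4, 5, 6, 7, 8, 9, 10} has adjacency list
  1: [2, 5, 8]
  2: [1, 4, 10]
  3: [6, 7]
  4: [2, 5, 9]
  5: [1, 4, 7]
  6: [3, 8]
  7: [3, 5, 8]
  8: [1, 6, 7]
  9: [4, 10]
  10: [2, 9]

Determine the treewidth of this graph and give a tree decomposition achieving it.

The largest bag has 3 vertices, giving width 2; this decomposition certifies tw(G) ≤ 2. The edges 3–6–8–7–3 form a cycle, so G is not a tree and its treewidth is at least 2. Combining the bounds, tw(G) = 2.

Treewidth 2.
One optimal decomposition is:
Bags: B1 = {3, 6, 7}  B2 = {6, 7, 8}  B3 = {5, 7, 8}  B4 = {1, 5, 8}  B5 = {1, 4, 5}  B6 = {1, 2, 4}  B7 = {2, 4, 9}  B8 = {2, 9, 10}
Tree: B1–B2, B2–B3, B3–B4, B4–B5, B5–B6, B6–B7, B7–B8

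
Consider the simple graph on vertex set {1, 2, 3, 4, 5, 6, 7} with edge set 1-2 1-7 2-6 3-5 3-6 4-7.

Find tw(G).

1

A width-1 tree decomposition is:
Bags: B1 = {4, 7}  B2 = {1, 7}  B3 = {1, 2}  B4 = {2, 6}  B5 = {3, 6}  B6 = {3, 5}
Tree: B1–B2, B2–B3, B3–B4, B4–B5, B5–B6
Every bag has size at most 2, so the width is 2 − 1 = 1 and tw(G) ≤ 1. G has an edge, so its treewidth is at least 1. The upper and lower bounds meet at 1, so that is the treewidth.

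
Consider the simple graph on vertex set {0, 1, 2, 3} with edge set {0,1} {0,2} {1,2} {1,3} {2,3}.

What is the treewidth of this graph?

A width-2 tree decomposition is:
Bags: B1 = {1, 2, 3}  B2 = {0, 1, 2}
Tree: B1–B2
Each bag holds 3 vertices, so the decomposition has width 2, which upper-bounds the treewidth. On the other hand G contains the 3-clique {0, 1, 2}. A clique must lie in a single bag of any decomposition, so no decomposition can have width below 2. The upper and lower bounds meet at 2, so that is the treewidth.

2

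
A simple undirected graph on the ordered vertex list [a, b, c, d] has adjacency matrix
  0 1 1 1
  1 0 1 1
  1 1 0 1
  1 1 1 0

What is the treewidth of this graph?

A width-3 tree decomposition is:
Bags: B1 = {a, b, c, d}
Tree: (single bag)
A single bag containing all 4 vertices is trivially a valid decomposition of width 3. On the other hand G contains the 4-clique {a, b, c, d}. A clique must lie in a single bag of any decomposition, so no decomposition can have width below 3. The upper and lower bounds meet at 3, so that is the treewidth.

3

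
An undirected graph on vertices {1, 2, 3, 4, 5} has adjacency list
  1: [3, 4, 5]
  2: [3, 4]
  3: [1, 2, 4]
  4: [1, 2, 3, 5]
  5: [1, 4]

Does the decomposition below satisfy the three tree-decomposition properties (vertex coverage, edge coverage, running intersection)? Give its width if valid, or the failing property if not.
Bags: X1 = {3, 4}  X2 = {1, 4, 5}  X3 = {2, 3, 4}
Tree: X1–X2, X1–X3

No — edge (1,3) lies in no bag.

A tree decomposition must satisfy three properties: every vertex lies in some bag; for every edge, both endpoints lie together in some bag; and for every vertex, the bags containing it form a connected subtree. Here edge (1,3) lies in no bag, so the decomposition is invalid.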